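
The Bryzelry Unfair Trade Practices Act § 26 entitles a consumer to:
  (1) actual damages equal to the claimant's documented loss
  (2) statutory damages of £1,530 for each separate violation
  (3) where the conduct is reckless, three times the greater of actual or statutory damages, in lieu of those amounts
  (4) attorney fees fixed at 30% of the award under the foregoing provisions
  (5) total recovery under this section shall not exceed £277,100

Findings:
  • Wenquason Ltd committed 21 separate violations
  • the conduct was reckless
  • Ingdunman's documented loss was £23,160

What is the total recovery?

Total recovery: £125,307

Statutory damages: 21 × £1,530 = £32,130
Greater of actual damages (£23,160) or statutory damages (£32,130): £32,130
Trebled: 3 × £32,130 = £96,390
Attorney fees: 30% of £96,390 = £28,917
Total before cap: £96,390 + £28,917 = £125,307
Cap at £277,100: £125,307 is within the cap, no reduction.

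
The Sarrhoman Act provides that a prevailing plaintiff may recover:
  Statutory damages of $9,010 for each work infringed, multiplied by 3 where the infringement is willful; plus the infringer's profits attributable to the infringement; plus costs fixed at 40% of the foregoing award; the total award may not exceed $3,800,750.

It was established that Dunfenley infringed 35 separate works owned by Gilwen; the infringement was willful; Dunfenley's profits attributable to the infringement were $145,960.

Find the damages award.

$1,528,814

Statutory damages: 35 × $9,010 = $315,350
Trebled: 3 × $315,350 = $946,050
Combined award: $946,050 + $145,960 = $1,092,010
Costs: 40% of $1,092,010 = $436,804
Award plus costs: $1,092,010 + $436,804 = $1,528,814
Cap at $3,800,750: $1,528,814 is within the cap, no reduction.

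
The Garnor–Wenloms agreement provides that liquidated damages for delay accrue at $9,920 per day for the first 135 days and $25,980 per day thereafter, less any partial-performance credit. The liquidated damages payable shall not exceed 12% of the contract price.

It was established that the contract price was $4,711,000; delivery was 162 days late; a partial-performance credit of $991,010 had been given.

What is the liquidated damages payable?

First 135 days: 135 × $9,920 = $1,339,200
Remaining days: (162 − 135) × $25,980 = $701,460
Accrued per-day damages: $1,339,200 + $701,460 = $2,040,660
Less partial-performance credit: $2,040,660 − $991,010 = $1,049,650
Cap: 12% of $4,711,000 = $565,320
Cap at $565,320: $1,049,650 exceeds the cap → $565,320

$565,320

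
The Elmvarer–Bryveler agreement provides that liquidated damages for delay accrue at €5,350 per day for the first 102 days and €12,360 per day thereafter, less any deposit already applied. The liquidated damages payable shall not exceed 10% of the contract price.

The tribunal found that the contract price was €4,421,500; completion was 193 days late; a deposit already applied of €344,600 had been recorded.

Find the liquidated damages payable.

First 102 days: 102 × €5,350 = €545,700
Remaining days: (193 − 102) × €12,360 = €1,124,760
Accrued per-day damages: €545,700 + €1,124,760 = €1,670,460
Less deposit already applied: €1,670,460 − €344,600 = €1,325,860
Cap: 10% of €4,421,500 = €442,150
Cap at €442,150: €1,325,860 exceeds the cap → €442,150

Liquidated damages: €442,150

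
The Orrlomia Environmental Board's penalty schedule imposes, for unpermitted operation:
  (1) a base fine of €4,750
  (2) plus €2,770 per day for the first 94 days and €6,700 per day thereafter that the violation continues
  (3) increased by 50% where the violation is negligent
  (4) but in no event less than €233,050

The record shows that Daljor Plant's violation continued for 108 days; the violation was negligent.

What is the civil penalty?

First 94 days: 94 × €2,770 = €260,380
Remaining days: (108 − 94) × €6,700 = €93,800
Per-day component: €260,380 + €93,800 = €354,180
Base plus per-day: €4,750 + €354,180 = €358,930
Enhancement: 50% of €358,930 = €179,465
Enhanced fine: €358,930 + €179,465 = €538,395
Minimum €233,050: €538,395 meets the minimum, no increase.

€538,395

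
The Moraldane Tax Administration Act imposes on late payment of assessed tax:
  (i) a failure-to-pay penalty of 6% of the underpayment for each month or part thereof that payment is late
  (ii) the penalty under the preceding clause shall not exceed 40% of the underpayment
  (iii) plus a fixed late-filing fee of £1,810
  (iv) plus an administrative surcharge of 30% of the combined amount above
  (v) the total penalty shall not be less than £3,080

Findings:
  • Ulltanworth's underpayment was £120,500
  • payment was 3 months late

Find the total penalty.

Accrued rate: 6% × 3 = 18%, capped at 40% → 18%
Failure-to-pay penalty: 18% of £120,500 = £21,690
Penalty before surcharge: £21,690 + £1,810 = £23,500
Administrative surcharge: 30% of £23,500 = £7,050
Total penalty: £23,500 + £7,050 = £30,550
Minimum £3,080: £30,550 meets the minimum, no increase.

£30,550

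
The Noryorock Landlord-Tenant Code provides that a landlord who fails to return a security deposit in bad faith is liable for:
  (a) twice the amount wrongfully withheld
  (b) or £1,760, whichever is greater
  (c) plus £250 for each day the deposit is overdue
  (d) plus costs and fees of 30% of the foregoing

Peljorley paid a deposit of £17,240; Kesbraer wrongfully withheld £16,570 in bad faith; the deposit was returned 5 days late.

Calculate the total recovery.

£44,707

Doubled: 2 × £16,570 = £33,140
Minimum £1,760: £33,140 meets the minimum, no increase.
Late-return penalty: 5 × £250 = £1,250
Damages plus late penalty: £33,140 + £1,250 = £34,390
Costs and fees: 30% of £34,390 = £10,317
Total recovery: £34,390 + £10,317 = £44,707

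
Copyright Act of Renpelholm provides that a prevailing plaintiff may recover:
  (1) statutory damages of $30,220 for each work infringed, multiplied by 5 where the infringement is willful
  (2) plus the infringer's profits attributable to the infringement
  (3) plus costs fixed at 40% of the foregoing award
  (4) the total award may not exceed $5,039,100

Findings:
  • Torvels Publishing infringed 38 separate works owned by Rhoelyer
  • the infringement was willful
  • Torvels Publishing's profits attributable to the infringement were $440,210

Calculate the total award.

Statutory damages: 38 × $30,220 = $1,148,360
Multiplied by 5: 5 × $1,148,360 = $5,741,800
Combined award: $5,741,800 + $440,210 = $6,182,010
Costs: 40% of $6,182,010 = $2,472,804
Award plus costs: $6,182,010 + $2,472,804 = $8,654,814
Cap at $5,039,100: $8,654,814 exceeds the cap → $5,039,100

$5,039,100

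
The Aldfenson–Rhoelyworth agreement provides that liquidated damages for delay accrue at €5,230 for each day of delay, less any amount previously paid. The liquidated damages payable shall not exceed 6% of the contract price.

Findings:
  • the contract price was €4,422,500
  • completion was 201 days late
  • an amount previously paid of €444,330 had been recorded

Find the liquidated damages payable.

Per-day damages: 201 × €5,230 = €1,051,230
Less amount previously paid: €1,051,230 − €444,330 = €606,900
Cap: 6% of €4,422,500 = €265,350
Cap at €265,350: €606,900 exceeds the cap → €265,350

€265,350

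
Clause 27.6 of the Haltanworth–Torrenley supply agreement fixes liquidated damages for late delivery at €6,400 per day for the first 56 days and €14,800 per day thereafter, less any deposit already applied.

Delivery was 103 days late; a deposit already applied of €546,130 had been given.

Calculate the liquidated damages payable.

€507,870

First 56 days: 56 × €6,400 = €358,400
Remaining days: (103 − 56) × €14,800 = €695,600
Accrued per-day damages: €358,400 + €695,600 = €1,054,000
Less deposit already applied: €1,054,000 − €546,130 = €507,870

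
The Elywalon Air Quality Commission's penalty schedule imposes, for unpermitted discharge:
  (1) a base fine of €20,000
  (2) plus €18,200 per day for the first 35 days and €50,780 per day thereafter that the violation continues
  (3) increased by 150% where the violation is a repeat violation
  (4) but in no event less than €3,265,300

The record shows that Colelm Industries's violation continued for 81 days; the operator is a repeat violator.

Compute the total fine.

€7,482,200

First 35 days: 35 × €18,200 = €637,000
Remaining days: (81 − 35) × €50,780 = €2,335,880
Per-day component: €637,000 + €2,335,880 = €2,972,880
Base plus per-day: €20,000 + €2,972,880 = €2,992,880
Enhancement: 150% of €2,992,880 = €4,489,320
Enhanced fine: €2,992,880 + €4,489,320 = €7,482,200
Minimum €3,265,300: €7,482,200 meets the minimum, no increase.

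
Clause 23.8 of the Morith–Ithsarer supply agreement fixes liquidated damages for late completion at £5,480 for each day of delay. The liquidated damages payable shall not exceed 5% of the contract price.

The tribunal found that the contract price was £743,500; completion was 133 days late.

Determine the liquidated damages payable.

Per-day damages: 133 × £5,480 = £728,840
Cap: 5% of £743,500 = £37,175
Cap at £37,175: £728,840 exceeds the cap → £37,175

£37,175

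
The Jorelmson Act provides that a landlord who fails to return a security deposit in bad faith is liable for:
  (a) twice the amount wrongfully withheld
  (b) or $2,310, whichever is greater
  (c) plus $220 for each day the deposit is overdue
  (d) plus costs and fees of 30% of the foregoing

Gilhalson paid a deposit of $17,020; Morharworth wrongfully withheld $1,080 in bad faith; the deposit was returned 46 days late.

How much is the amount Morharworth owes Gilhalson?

Doubled: 2 × $1,080 = $2,160
Minimum $2,310: $2,160 is below the minimum → $2,310
Late-return penalty: 46 × $220 = $10,120
Damages plus late penalty: $2,310 + $10,120 = $12,430
Costs and fees: 30% of $12,430 = $3,729
Total recovery: $12,430 + $3,729 = $16,159

$16,159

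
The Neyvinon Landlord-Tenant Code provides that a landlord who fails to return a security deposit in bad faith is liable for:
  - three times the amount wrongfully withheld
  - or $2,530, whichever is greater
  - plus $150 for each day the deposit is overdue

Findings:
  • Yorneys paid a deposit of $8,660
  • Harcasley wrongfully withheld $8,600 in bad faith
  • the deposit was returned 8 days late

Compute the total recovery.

Trebled: 3 × $8,600 = $25,800
Minimum $2,530: $25,800 meets the minimum, no increase.
Late-return penalty: 8 × $150 = $1,200
Damages plus late penalty: $25,800 + $1,200 = $27,000

$27,000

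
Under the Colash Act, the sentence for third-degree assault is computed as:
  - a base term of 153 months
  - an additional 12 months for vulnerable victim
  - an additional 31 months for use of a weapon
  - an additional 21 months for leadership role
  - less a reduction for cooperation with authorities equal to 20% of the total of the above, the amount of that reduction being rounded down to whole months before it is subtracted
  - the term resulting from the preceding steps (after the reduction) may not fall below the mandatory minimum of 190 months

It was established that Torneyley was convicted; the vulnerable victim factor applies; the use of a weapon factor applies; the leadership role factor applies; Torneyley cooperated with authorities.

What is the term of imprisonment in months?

Vulnerable victim enhancement: +12 months
Use of a weapon enhancement: +31 months
Leadership role enhancement: +21 months
Adjusted term: 153 months + 12 months + 31 months + 21 months = 217 months
Cooperation with authorities reduction: 20% of 217 months = 43 months (rounded down)
After reduction: 217 − 43 = 174 months
Minimum 190 months: 174 months is below the minimum → 190 months

190 months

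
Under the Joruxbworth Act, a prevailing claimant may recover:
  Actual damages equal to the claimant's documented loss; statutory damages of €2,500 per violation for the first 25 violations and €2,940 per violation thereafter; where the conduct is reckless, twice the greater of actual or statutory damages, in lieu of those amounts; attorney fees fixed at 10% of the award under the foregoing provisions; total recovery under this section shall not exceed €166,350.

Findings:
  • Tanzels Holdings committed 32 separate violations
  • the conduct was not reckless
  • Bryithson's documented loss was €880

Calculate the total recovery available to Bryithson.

First 25 violations: 25 × €2,500 = €62,500
Remaining violations: (32 − 25) × €2,940 = €20,580
Statutory damages: €62,500 + €20,580 = €83,080
Conduct not reckless: the in-lieu enhancement does not apply.
Actual plus statutory damages: €880 + €83,080 = €83,960
Attorney fees: 10% of €83,960 = €8,396
Total before cap: €83,960 + €8,396 = €92,356
Cap at €166,350: €92,356 is within the cap, no reduction.

€92,356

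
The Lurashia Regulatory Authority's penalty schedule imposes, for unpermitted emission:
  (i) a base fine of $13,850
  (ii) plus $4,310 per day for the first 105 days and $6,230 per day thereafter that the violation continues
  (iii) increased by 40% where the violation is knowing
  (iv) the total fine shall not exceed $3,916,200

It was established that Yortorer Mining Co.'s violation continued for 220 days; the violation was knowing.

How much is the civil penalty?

First 105 days: 105 × $4,310 = $452,550
Remaining days: (220 − 105) × $6,230 = $716,450
Per-day component: $452,550 + $716,450 = $1,169,000
Base plus per-day: $13,850 + $1,169,000 = $1,182,850
Enhancement: 40% of $1,182,850 = $473,140
Enhanced fine: $1,182,850 + $473,140 = $1,655,990
Cap at $3,916,200: $1,655,990 is within the cap, no reduction.

Civil penalty: $1,655,990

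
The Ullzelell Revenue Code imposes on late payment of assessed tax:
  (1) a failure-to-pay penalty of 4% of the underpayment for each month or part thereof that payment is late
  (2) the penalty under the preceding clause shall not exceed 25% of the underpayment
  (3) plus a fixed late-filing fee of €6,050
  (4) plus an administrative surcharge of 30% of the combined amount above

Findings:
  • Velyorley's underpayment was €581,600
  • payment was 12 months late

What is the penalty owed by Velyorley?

Accrued rate: 4% × 12 = 48%, capped at 25% → 25%
Failure-to-pay penalty: 25% of €581,600 = €145,400
Penalty before surcharge: €145,400 + €6,050 = €151,450
Administrative surcharge: 30% of €151,450 = €45,435
Total penalty: €151,450 + €45,435 = €196,885

€196,885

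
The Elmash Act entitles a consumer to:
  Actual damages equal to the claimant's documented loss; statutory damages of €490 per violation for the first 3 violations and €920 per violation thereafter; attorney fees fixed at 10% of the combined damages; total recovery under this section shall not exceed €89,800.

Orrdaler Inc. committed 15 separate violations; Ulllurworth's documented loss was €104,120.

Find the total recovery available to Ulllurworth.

€89,800

First 3 violations: 3 × €490 = €1,470
Remaining violations: (15 − 3) × €920 = €11,040
Statutory damages: €1,470 + €11,040 = €12,510
Combined damages: €104,120 + €12,510 = €116,630
Attorney fees: 10% of €116,630 = €11,663
Total before cap: €116,630 + €11,663 = €128,293
Cap at €89,800: €128,293 exceeds the cap → €89,800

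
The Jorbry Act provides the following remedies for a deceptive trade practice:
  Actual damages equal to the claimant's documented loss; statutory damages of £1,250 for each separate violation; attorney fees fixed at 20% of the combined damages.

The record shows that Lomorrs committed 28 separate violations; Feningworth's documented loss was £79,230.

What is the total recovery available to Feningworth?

Statutory damages: 28 × £1,250 = £35,000
Combined damages: £79,230 + £35,000 = £114,230
Attorney fees: 20% of £114,230 = £22,846
Total recovery: £114,230 + £22,846 = £137,076

Total recovery: £137,076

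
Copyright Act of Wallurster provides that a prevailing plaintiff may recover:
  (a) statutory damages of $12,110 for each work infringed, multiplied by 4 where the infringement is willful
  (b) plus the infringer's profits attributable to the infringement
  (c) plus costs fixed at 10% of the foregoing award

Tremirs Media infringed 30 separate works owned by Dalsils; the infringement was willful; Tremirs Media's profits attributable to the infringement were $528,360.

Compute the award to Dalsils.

$2,179,716

Statutory damages: 30 × $12,110 = $363,300
Multiplied by 4: 4 × $363,300 = $1,453,200
Combined award: $1,453,200 + $528,360 = $1,981,560
Costs: 10% of $1,981,560 = $198,156
Award plus costs: $1,981,560 + $198,156 = $2,179,716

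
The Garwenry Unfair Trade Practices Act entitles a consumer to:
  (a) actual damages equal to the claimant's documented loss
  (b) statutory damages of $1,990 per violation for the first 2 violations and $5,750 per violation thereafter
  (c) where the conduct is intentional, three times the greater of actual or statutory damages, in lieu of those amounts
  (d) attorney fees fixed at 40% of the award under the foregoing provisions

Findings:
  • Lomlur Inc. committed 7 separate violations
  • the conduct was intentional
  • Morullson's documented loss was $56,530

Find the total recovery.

$237,426

First 2 violations: 2 × $1,990 = $3,980
Remaining violations: (7 − 2) × $5,750 = $28,750
Statutory damages: $3,980 + $28,750 = $32,730
Greater of actual damages ($56,530) or statutory damages ($32,730): $56,530
Trebled: 3 × $56,530 = $169,590
Attorney fees: 40% of $169,590 = $67,836
Total recovery: $169,590 + $67,836 = $237,426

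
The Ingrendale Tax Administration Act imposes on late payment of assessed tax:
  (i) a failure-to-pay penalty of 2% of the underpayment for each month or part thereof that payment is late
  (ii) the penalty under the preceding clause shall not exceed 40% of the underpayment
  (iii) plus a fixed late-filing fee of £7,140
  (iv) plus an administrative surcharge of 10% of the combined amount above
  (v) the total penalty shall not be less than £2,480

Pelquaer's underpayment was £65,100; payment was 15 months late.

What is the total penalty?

Accrued rate: 2% × 15 = 30%, capped at 40% → 30%
Failure-to-pay penalty: 30% of £65,100 = £19,530
Penalty before surcharge: £19,530 + £7,140 = £26,670
Administrative surcharge: 10% of £26,670 = £2,667
Total penalty: £26,670 + £2,667 = £29,337
Minimum £2,480: £29,337 meets the minimum, no increase.

£29,337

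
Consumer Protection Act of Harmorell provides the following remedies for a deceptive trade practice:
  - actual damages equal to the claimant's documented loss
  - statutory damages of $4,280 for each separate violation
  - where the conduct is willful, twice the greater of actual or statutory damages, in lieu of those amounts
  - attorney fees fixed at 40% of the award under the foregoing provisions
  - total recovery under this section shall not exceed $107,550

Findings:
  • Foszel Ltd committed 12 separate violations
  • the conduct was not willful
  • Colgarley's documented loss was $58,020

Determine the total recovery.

$107,550

Statutory damages: 12 × $4,280 = $51,360
Conduct not willful: the in-lieu enhancement does not apply.
Actual plus statutory damages: $58,020 + $51,360 = $109,380
Attorney fees: 40% of $109,380 = $43,752
Total before cap: $109,380 + $43,752 = $153,132
Cap at $107,550: $153,132 exceeds the cap → $107,550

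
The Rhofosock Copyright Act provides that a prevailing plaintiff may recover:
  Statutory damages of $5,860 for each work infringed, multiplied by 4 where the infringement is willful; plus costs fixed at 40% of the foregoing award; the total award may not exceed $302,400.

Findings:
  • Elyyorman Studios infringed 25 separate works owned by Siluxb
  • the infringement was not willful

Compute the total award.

Statutory damages: 25 × $5,860 = $146,500
Infringement not willful: no ×4 enhancement.
Costs: 40% of $146,500 = $58,600
Award plus costs: $146,500 + $58,600 = $205,100
Cap at $302,400: $205,100 is within the cap, no reduction.

$205,100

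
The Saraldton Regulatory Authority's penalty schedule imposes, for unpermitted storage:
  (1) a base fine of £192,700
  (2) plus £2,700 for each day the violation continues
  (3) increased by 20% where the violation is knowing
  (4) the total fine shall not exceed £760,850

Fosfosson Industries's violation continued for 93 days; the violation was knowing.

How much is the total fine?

Civil penalty: £532,560

Per-day component: 93 × £2,700 = £251,100
Base plus per-day: £192,700 + £251,100 = £443,800
Enhancement: 20% of £443,800 = £88,760
Enhanced fine: £443,800 + £88,760 = £532,560
Cap at £760,850: £532,560 is within the cap, no reduction.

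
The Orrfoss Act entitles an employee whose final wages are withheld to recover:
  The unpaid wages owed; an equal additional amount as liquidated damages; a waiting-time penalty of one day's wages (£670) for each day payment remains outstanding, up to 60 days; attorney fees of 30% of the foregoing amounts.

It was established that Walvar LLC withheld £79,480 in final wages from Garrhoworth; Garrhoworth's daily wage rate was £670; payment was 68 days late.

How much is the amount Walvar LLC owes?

Liquidated damages (equal amount): £79,480
Penalty days: min(68, 60) = 60
Waiting-time penalty: 60 × £670 = £40,200
Subtotal: £79,480 + £79,480 + £40,200 = £199,160
Attorney fees: 30% of £199,160 = £59,748
Total award: £199,160 + £59,748 = £258,908

£258,908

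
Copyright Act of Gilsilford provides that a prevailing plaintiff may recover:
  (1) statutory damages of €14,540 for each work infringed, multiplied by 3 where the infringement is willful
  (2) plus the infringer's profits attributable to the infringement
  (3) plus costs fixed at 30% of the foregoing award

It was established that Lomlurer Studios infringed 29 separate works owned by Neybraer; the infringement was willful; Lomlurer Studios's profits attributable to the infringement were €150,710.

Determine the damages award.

Statutory damages: 29 × €14,540 = €421,660
Trebled: 3 × €421,660 = €1,264,980
Combined award: €1,264,980 + €150,710 = €1,415,690
Costs: 30% of €1,415,690 = €424,707
Award plus costs: €1,415,690 + €424,707 = €1,840,397

€1,840,397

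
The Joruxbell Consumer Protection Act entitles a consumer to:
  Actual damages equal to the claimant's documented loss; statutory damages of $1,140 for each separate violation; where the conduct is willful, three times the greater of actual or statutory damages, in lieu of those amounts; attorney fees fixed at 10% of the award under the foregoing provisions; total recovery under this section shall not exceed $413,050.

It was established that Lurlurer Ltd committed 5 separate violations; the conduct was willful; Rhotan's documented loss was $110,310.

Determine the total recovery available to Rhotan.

Statutory damages: 5 × $1,140 = $5,700
Greater of actual damages ($110,310) or statutory damages ($5,700): $110,310
Trebled: 3 × $110,310 = $330,930
Attorney fees: 10% of $330,930 = $33,093
Total before cap: $330,930 + $33,093 = $364,023
Cap at $413,050: $364,023 is within the cap, no reduction.

$364,023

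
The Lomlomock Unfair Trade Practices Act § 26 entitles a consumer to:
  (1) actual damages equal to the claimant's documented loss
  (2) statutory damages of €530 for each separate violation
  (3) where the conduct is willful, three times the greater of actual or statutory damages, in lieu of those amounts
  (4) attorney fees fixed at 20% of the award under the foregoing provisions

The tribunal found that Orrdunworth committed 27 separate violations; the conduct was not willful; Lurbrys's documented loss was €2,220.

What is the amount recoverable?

€19,836

Statutory damages: 27 × €530 = €14,310
Conduct not willful: the in-lieu enhancement does not apply.
Actual plus statutory damages: €2,220 + €14,310 = €16,530
Attorney fees: 20% of €16,530 = €3,306
Total recovery: €16,530 + €3,306 = €19,836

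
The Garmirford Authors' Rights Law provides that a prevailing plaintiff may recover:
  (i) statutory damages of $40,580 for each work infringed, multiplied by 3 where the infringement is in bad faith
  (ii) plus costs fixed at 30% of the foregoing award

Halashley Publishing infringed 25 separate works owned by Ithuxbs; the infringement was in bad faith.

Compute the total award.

$3,956,550

Statutory damages: 25 × $40,580 = $1,014,500
Trebled: 3 × $1,014,500 = $3,043,500
Costs: 30% of $3,043,500 = $913,050
Award plus costs: $3,043,500 + $913,050 = $3,956,550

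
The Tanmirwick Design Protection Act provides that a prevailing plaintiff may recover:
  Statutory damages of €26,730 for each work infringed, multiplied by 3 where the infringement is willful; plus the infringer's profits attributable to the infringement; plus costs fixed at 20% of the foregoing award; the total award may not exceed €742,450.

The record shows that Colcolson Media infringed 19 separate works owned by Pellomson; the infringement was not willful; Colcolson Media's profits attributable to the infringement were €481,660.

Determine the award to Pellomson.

Statutory damages: 19 × €26,730 = €507,870
Infringement not willful: no ×3 enhancement.
Combined award: €507,870 + €481,660 = €989,530
Costs: 20% of €989,530 = €197,906
Award plus costs: €989,530 + €197,906 = €1,187,436
Cap at €742,450: €1,187,436 exceeds the cap → €742,450

Award: €742,450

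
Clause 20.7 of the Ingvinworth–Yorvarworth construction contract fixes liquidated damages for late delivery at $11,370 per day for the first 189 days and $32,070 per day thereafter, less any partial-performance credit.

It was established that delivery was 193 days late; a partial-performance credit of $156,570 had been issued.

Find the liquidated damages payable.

First 189 days: 189 × $11,370 = $2,148,930
Remaining days: (193 − 189) × $32,070 = $128,280
Accrued per-day damages: $2,148,930 + $128,280 = $2,277,210
Less partial-performance credit: $2,277,210 − $156,570 = $2,120,640

$2,120,640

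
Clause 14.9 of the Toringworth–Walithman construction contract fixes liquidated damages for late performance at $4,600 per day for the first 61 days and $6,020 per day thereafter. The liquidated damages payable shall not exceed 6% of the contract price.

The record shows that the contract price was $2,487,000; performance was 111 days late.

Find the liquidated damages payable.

First 61 days: 61 × $4,600 = $280,600
Remaining days: (111 − 61) × $6,020 = $301,000
Accrued per-day damages: $280,600 + $301,000 = $581,600
Cap: 6% of $2,487,000 = $149,220
Cap at $149,220: $581,600 exceeds the cap → $149,220

$149,220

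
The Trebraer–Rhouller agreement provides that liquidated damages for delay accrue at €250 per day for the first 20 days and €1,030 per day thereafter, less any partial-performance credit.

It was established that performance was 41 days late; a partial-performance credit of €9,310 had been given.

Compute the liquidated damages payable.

€17,320

First 20 days: 20 × €250 = €5,000
Remaining days: (41 − 20) × €1,030 = €21,630
Accrued per-day damages: €5,000 + €21,630 = €26,630
Less partial-performance credit: €26,630 − €9,310 = €17,320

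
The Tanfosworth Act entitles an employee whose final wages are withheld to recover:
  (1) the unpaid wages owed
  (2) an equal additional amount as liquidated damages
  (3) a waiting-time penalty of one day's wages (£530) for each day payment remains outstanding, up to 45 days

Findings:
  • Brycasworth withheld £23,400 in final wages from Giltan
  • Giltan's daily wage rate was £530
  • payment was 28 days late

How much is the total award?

Liquidated damages (equal amount): £23,400
Penalty days: min(28, 45) = 28
Waiting-time penalty: 28 × £530 = £14,840
Total award: £23,400 + £23,400 + £14,840 = £61,640

£61,640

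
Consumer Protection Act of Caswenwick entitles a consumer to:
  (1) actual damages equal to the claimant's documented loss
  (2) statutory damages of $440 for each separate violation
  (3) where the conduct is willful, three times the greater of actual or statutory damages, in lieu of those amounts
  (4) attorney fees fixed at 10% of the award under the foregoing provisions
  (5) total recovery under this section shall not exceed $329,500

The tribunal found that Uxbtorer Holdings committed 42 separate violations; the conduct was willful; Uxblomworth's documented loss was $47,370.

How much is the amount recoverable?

Statutory damages: 42 × $440 = $18,480
Greater of actual damages ($47,370) or statutory damages ($18,480): $47,370
Trebled: 3 × $47,370 = $142,110
Attorney fees: 10% of $142,110 = $14,211
Total before cap: $142,110 + $14,211 = $156,321
Cap at $329,500: $156,321 is within the cap, no reduction.

$156,321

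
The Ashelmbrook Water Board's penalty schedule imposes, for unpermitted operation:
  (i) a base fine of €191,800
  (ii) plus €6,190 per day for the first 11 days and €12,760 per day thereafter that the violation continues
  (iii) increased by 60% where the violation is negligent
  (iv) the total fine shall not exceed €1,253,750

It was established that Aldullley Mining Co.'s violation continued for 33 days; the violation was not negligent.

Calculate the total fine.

First 11 days: 11 × €6,190 = €68,090
Remaining days: (33 − 11) × €12,760 = €280,720
Per-day component: €68,090 + €280,720 = €348,810
Base plus per-day: €191,800 + €348,810 = €540,610
The violation was not negligent: no 60% increase.
Cap at €1,253,750: €540,610 is within the cap, no reduction.

€540,610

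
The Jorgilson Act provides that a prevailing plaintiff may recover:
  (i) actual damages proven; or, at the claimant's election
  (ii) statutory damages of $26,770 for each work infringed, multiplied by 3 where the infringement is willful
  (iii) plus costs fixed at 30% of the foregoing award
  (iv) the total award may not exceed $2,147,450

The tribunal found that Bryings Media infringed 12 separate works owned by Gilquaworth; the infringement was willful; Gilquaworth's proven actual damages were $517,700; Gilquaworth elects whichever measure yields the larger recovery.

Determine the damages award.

$1,252,836

Statutory damages: 12 × $26,770 = $321,240
Trebled: 3 × $321,240 = $963,720
Greater of actual damages ($517,700) or enhanced statutory damages ($963,720): $963,720
Costs: 30% of $963,720 = $289,116
Award plus costs: $963,720 + $289,116 = $1,252,836
Cap at $2,147,450: $1,252,836 is within the cap, no reduction.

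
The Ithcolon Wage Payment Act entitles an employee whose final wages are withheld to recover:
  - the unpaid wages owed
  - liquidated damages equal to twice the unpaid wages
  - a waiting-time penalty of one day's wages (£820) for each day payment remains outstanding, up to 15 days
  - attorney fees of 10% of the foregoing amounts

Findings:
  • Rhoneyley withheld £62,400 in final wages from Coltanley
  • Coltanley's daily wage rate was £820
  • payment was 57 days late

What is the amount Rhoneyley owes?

£219,450

Doubled: 2 × £62,400 = £124,800
Penalty days: min(57, 15) = 15
Waiting-time penalty: 15 × £820 = £12,300
Subtotal: £62,400 + £124,800 + £12,300 = £199,500
Attorney fees: 10% of £199,500 = £19,950
Total award: £199,500 + £19,950 = £219,450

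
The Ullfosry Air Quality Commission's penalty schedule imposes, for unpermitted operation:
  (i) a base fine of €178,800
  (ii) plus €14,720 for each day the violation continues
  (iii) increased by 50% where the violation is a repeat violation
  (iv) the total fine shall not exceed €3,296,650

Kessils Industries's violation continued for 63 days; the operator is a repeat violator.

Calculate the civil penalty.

Per-day component: 63 × €14,720 = €927,360
Base plus per-day: €178,800 + €927,360 = €1,106,160
Enhancement: 50% of €1,106,160 = €553,080
Enhanced fine: €1,106,160 + €553,080 = €1,659,240
Cap at €3,296,650: €1,659,240 is within the cap, no reduction.

€1,659,240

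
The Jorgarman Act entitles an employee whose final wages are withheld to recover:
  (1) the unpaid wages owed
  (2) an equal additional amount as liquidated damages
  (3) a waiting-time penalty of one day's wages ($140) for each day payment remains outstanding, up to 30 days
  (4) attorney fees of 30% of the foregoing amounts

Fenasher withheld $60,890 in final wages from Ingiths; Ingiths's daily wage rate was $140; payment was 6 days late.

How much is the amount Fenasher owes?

$159,406

Liquidated damages (equal amount): $60,890
Penalty days: min(6, 30) = 6
Waiting-time penalty: 6 × $140 = $840
Subtotal: $60,890 + $60,890 + $840 = $122,620
Attorney fees: 30% of $122,620 = $36,786
Total award: $122,620 + $36,786 = $159,406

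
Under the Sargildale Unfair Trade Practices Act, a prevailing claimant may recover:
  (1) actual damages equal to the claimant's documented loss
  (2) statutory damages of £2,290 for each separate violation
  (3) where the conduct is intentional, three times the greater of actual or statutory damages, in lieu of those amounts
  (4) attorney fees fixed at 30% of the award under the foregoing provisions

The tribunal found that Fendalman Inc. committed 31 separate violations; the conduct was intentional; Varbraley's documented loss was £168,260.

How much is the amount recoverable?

£656,214

Statutory damages: 31 × £2,290 = £70,990
Greater of actual damages (£168,260) or statutory damages (£70,990): £168,260
Trebled: 3 × £168,260 = £504,780
Attorney fees: 30% of £504,780 = £151,434
Total recovery: £504,780 + £151,434 = £656,214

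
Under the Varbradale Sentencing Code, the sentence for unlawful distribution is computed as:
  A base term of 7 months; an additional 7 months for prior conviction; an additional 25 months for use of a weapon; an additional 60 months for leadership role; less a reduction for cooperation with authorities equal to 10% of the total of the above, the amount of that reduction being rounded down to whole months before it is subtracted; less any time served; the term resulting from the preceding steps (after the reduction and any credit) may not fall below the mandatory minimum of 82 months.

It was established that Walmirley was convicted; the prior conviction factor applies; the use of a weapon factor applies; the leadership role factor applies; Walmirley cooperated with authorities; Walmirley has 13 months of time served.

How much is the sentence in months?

Prior conviction enhancement: +7 months
Use of a weapon enhancement: +25 months
Leadership role enhancement: +60 months
Adjusted term: 7 months + 7 months + 25 months + 60 months = 99 months
Cooperation with authorities reduction: 10% of 99 months = 9 months (rounded down)
After reduction: 99 − 9 = 90 months
Less time served: 90 months − 13 months = 77 months
Minimum 82 months: 77 months is below the minimum → 82 months

82 months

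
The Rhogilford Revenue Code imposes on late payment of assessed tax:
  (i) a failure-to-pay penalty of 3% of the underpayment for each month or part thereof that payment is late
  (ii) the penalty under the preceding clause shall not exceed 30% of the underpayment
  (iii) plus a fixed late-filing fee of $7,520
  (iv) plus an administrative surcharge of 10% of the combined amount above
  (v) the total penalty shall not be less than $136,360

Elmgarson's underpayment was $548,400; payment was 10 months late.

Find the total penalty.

$189,244

Accrued rate: 3% × 10 = 30%, capped at 30% → 30%
Failure-to-pay penalty: 30% of $548,400 = $164,520
Penalty before surcharge: $164,520 + $7,520 = $172,040
Administrative surcharge: 10% of $172,040 = $17,204
Total penalty: $172,040 + $17,204 = $189,244
Minimum $136,360: $189,244 meets the minimum, no increase.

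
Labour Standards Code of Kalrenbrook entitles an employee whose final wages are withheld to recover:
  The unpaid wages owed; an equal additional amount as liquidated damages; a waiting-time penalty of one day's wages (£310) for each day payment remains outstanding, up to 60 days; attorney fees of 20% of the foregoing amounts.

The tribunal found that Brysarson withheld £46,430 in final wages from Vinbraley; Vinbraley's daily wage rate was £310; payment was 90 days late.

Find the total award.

Liquidated damages (equal amount): £46,430
Penalty days: min(90, 60) = 60
Waiting-time penalty: 60 × £310 = £18,600
Subtotal: £46,430 + £46,430 + £18,600 = £111,460
Attorney fees: 20% of £111,460 = £22,292
Total award: £111,460 + £22,292 = £133,752

Total award: £133,752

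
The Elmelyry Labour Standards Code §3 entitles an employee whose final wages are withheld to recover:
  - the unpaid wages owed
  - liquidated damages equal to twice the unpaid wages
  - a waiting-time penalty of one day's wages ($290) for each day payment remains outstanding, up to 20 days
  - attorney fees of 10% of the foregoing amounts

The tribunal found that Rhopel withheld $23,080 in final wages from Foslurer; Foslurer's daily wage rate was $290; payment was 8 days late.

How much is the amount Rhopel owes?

Doubled: 2 × $23,080 = $46,160
Penalty days: min(8, 20) = 8
Waiting-time penalty: 8 × $290 = $2,320
Subtotal: $23,080 + $46,160 + $2,320 = $71,560
Attorney fees: 10% of $71,560 = $7,156
Total award: $71,560 + $7,156 = $78,716

Total award: $78,716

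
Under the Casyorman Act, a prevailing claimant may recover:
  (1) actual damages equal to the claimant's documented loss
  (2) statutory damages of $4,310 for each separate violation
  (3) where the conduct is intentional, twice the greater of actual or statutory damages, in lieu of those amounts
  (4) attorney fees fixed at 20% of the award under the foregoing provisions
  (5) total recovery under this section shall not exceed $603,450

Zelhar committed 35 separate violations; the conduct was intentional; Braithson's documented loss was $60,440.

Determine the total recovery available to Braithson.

$362,040

Statutory damages: 35 × $4,310 = $150,850
Greater of actual damages ($60,440) or statutory damages ($150,850): $150,850
Doubled: 2 × $150,850 = $301,700
Attorney fees: 20% of $301,700 = $60,340
Total before cap: $301,700 + $60,340 = $362,040
Cap at $603,450: $362,040 is within the cap, no reduction.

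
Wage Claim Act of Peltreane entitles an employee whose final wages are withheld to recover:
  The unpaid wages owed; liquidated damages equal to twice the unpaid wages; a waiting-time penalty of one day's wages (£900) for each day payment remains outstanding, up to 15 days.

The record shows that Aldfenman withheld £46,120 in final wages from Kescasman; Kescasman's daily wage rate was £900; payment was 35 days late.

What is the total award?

Doubled: 2 × £46,120 = £92,240
Penalty days: min(35, 15) = 15
Waiting-time penalty: 15 × £900 = £13,500
Total award: £46,120 + £92,240 + £13,500 = £151,860

£151,860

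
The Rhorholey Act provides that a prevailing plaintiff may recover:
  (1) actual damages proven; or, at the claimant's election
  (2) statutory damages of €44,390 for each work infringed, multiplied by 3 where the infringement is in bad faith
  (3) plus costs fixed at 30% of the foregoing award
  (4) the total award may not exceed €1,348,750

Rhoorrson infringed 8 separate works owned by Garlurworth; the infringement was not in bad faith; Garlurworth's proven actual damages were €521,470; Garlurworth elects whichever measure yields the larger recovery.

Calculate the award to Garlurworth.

€677,911

Statutory damages: 8 × €44,390 = €355,120
Infringement not in bad faith: no ×3 enhancement.
Greater of actual damages (€521,470) or statutory damages (€355,120): €521,470
Costs: 30% of €521,470 = €156,441
Award plus costs: €521,470 + €156,441 = €677,911
Cap at €1,348,750: €677,911 is within the cap, no reduction.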